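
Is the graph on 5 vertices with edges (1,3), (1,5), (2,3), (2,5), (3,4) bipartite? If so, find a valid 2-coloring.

Step 1: Attempt 2-coloring using BFS:
  Start at vertex 1, assign color 0
  Color vertex 3 with color 1 (neighbor of 1)
  Color vertex 5 with color 1 (neighbor of 1)
  Color vertex 2 with color 0 (neighbor of 3)
  Color vertex 4 with color 0 (neighbor of 3)

Step 2: 2-coloring succeeded. No conflicts found.
  Set A (color 0): {1, 2, 4}
  Set B (color 1): {3, 5}

The graph is bipartite with partition {1, 2, 4}, {3, 5}.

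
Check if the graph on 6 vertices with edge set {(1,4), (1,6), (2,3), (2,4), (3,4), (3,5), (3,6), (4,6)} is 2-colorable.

Step 1: Attempt 2-coloring using BFS:
  Start at vertex 1, assign color 0
  Color vertex 4 with color 1 (neighbor of 1)
  Color vertex 6 with color 1 (neighbor of 1)
  Color vertex 2 with color 0 (neighbor of 4)
  Color vertex 3 with color 0 (neighbor of 4)

Step 2: Conflict found! Vertices 4 and 6 are adjacent but have the same color.
This means the graph contains an odd cycle.

The graph is NOT bipartite.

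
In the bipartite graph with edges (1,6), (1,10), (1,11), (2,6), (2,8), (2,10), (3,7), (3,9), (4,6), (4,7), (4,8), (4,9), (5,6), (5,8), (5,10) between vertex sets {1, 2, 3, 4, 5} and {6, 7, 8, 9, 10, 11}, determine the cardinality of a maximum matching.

Step 1: List the neighbors of each left vertex:
  1: 6, 10, 11
  2: 6, 8, 10
  3: 7, 9
  4: 6, 7, 8, 9
  5: 6, 8, 10

Step 2: Greedily match left vertices, then look for augmenting paths:
  Match 1 -- 6
  Match 2 -- 8
  Match 3 -- 7
  Match 4 -- 9
  Match 5 -- 10
  No augmenting path remains.

Step 3: Verify this is maximum:
  Matching size 5 = min(|L|, |R|) = min(5, 6), which is an upper bound, so this matching is maximum.

Maximum matching: {(1,6), (2,8), (3,7), (4,9), (5,10)}
Size: 5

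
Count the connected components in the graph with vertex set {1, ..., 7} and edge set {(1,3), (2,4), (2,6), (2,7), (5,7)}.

Step 1: Build adjacency list from edges:
  1: 3
  2: 4, 6, 7
  3: 1
  4: 2
  5: 7
  6: 2
  7: 2, 5

Step 2: Run BFS/DFS from vertex 1:
  Visited: {1, 3}
  Reached 2 of 7 vertices

Step 3: Only 2 of 7 vertices reached. Graph is disconnected.
Connected components: {1, 3}, {2, 4, 5, 6, 7}
Number of connected components: 2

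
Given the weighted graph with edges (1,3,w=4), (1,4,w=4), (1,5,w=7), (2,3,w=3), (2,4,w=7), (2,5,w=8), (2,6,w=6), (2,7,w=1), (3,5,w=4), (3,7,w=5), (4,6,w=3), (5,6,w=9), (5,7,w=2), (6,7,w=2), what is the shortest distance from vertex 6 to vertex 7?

Step 1: Build adjacency list with weights:
  1: 3(w=4), 4(w=4), 5(w=7)
  2: 3(w=3), 4(w=7), 5(w=8), 6(w=6), 7(w=1)
  3: 1(w=4), 2(w=3), 5(w=4), 7(w=5)
  4: 1(w=4), 2(w=7), 6(w=3)
  5: 1(w=7), 2(w=8), 3(w=4), 6(w=9), 7(w=2)
  6: 2(w=6), 4(w=3), 5(w=9), 7(w=2)
  7: 2(w=1), 3(w=5), 5(w=2), 6(w=2)

Step 2: Apply Dijkstra's algorithm from vertex 6:
  Visit vertex 6 (distance=0)
    Update dist[2] = 6
    Update dist[4] = 3
    Update dist[5] = 9
    Update dist[7] = 2
  Visit vertex 7 (distance=2)
    Update dist[2] = 3
    Update dist[3] = 7
    Update dist[5] = 4

Step 3: Shortest path: 6 -> 7
Total weight: 2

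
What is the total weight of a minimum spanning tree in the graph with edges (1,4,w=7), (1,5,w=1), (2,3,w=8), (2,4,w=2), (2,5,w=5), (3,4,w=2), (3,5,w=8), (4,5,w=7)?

Apply Kruskal's algorithm (sort edges by weight, add if no cycle):

Sorted edges by weight:
  (1,5) w=1
  (2,4) w=2
  (3,4) w=2
  (2,5) w=5
  (1,4) w=7
  (4,5) w=7
  (2,3) w=8
  (3,5) w=8

Add edge (1,5) w=1 -- no cycle. Running total: 1
Add edge (2,4) w=2 -- no cycle. Running total: 3
Add edge (3,4) w=2 -- no cycle. Running total: 5
Add edge (2,5) w=5 -- no cycle. Running total: 10

MST edges: (1,5,w=1), (2,4,w=2), (3,4,w=2), (2,5,w=5)
Total MST weight: 1 + 2 + 2 + 5 = 10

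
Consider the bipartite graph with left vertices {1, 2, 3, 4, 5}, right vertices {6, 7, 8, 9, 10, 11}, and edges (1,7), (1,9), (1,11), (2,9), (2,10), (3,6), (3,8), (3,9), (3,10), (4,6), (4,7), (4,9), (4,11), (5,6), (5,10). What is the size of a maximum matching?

Step 1: List the neighbors of each left vertex:
  1: 7, 9, 11
  2: 9, 10
  3: 6, 8, 9, 10
  4: 6, 7, 9, 11
  5: 6, 10

Step 2: Greedily match left vertices, then look for augmenting paths:
  Match 1 -- 7
  Match 2 -- 9
  Match 3 -- 6
  Match 4 -- 11
  Match 5 -- 10
  No augmenting path remains.

Step 3: Verify this is maximum:
  Matching size 5 = min(|L|, |R|) = min(5, 6), which is an upper bound, so this matching is maximum.

Maximum matching: {(1,7), (2,9), (3,6), (4,11), (5,10)}
Size: 5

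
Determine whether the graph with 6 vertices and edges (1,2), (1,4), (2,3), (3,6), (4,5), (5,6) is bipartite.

Step 1: Attempt 2-coloring using BFS:
  Start at vertex 1, assign color 0
  Color vertex 2 with color 1 (neighbor of 1)
  Color vertex 4 with color 1 (neighbor of 1)
  Color vertex 3 with color 0 (neighbor of 2)
  Color vertex 5 with color 0 (neighbor of 4)
  Color vertex 6 with color 1 (neighbor of 3)

Step 2: 2-coloring succeeded. No conflicts found.
  Set A (color 0): {1, 3, 5}
  Set B (color 1): {2, 4, 6}

The graph is bipartite with partition {1, 3, 5}, {2, 4, 6}.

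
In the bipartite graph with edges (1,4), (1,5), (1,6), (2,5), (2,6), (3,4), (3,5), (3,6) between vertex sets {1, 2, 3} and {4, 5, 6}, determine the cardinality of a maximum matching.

Step 1: List the neighbors of each left vertex:
  1: 4, 5, 6
  2: 5, 6
  3: 4, 5, 6

Step 2: Greedily match left vertices, then look for augmenting paths:
  Match 1 -- 4
  Match 2 -- 5
  Match 3 -- 6
  No augmenting path remains.

Step 3: Verify this is maximum:
  Matching size 3 = min(|L|, |R|) = min(3, 3), which is an upper bound, so this matching is maximum.

Maximum matching: {(1,4), (2,5), (3,6)}
Size: 3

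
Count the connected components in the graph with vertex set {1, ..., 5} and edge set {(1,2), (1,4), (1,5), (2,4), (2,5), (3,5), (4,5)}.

Step 1: Build adjacency list from edges:
  1: 2, 4, 5
  2: 1, 4, 5
  3: 5
  4: 1, 2, 5
  5: 1, 2, 3, 4

Step 2: Run BFS/DFS from vertex 1:
  Visited: {1, 2, 4, 5, 3}
  Reached 5 of 5 vertices

Step 3: All 5 vertices reached from vertex 1, so the graph is connected.
Number of connected components: 1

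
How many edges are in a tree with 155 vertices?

A tree on n vertices always has exactly n - 1 edges.
For n = 155: edges = 155 - 1 = 154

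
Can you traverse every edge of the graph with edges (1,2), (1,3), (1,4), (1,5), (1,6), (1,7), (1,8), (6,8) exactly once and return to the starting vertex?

Step 1: Find the degree of each vertex:
  deg(1) = 7
  deg(2) = 1
  deg(3) = 1
  deg(4) = 1
  deg(5) = 1
  deg(6) = 2
  deg(7) = 1
  deg(8) = 2

Step 2: Count vertices with odd degree:
  Odd-degree vertices: 1, 2, 3, 4, 5, 7 (6 total)

Step 3: Apply Euler's theorem:
  - Eulerian circuit exists iff graph is connected and all vertices have even degree
  - Eulerian path exists iff graph is connected and has 0 or 2 odd-degree vertices

Graph has 6 odd-degree vertices (need 0 or 2).
Neither Eulerian path nor Eulerian circuit exists.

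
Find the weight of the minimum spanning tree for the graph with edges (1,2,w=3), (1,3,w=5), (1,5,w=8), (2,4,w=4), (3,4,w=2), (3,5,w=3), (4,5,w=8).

Apply Kruskal's algorithm (sort edges by weight, add if no cycle):

Sorted edges by weight:
  (3,4) w=2
  (1,2) w=3
  (3,5) w=3
  (2,4) w=4
  (1,3) w=5
  (1,5) w=8
  (4,5) w=8

Add edge (3,4) w=2 -- no cycle. Running total: 2
Add edge (1,2) w=3 -- no cycle. Running total: 5
Add edge (3,5) w=3 -- no cycle. Running total: 8
Add edge (2,4) w=4 -- no cycle. Running total: 12

MST edges: (3,4,w=2), (1,2,w=3), (3,5,w=3), (2,4,w=4)
Total MST weight: 2 + 3 + 3 + 4 = 12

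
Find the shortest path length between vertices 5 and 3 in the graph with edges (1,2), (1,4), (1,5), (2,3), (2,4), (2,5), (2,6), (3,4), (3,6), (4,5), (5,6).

Step 1: Build adjacency list:
  1: 2, 4, 5
  2: 1, 3, 4, 5, 6
  3: 2, 4, 6
  4: 1, 2, 3, 5
  5: 1, 2, 4, 6
  6: 2, 3, 5

Step 2: BFS from vertex 5 to find shortest path to 3:
  vertex 1 reached at distance 1
  vertex 2 reached at distance 1
  vertex 4 reached at distance 1
  vertex 6 reached at distance 1
  vertex 3 reached at distance 2

Step 3: Shortest path: 5 -> 4 -> 3
Path length: 2 edges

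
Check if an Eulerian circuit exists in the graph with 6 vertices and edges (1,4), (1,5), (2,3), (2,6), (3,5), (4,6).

Step 1: Find the degree of each vertex:
  deg(1) = 2
  deg(2) = 2
  deg(3) = 2
  deg(4) = 2
  deg(5) = 2
  deg(6) = 2

Step 2: Count vertices with odd degree:
  All vertices have even degree (0 odd-degree vertices)

Step 3: Apply Euler's theorem:
  - Eulerian circuit exists iff graph is connected and all vertices have even degree
  - Eulerian path exists iff graph is connected and has 0 or 2 odd-degree vertices

Graph is connected with 0 odd-degree vertices.
Both Eulerian circuit and Eulerian path exist.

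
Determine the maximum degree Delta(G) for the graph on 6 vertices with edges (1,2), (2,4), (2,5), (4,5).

Step 1: Count edges incident to each vertex:
  deg(1) = 1 (neighbors: 2)
  deg(2) = 3 (neighbors: 1, 4, 5)
  deg(3) = 0 (neighbors: none)
  deg(4) = 2 (neighbors: 2, 5)
  deg(5) = 2 (neighbors: 2, 4)
  deg(6) = 0 (neighbors: none)

Step 2: Find maximum:
  max(1, 3, 0, 2, 2, 0) = 3 (vertex 2)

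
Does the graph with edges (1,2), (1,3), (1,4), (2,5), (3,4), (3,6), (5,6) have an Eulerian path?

Step 1: Find the degree of each vertex:
  deg(1) = 3
  deg(2) = 2
  deg(3) = 3
  deg(4) = 2
  deg(5) = 2
  deg(6) = 2

Step 2: Count vertices with odd degree:
  Odd-degree vertices: 1, 3 (2 total)

Step 3: Apply Euler's theorem:
  - Eulerian circuit exists iff graph is connected and all vertices have even degree
  - Eulerian path exists iff graph is connected and has 0 or 2 odd-degree vertices

Graph is connected with exactly 2 odd-degree vertices (1, 3).
Eulerian path exists (starting and ending at the odd-degree vertices), but no Eulerian circuit.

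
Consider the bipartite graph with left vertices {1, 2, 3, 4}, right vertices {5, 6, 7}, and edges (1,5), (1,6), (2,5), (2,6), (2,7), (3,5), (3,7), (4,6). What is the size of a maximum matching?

Step 1: List the neighbors of each left vertex:
  1: 5, 6
  2: 5, 6, 7
  3: 5, 7
  4: 6

Step 2: Greedily match left vertices, then look for augmenting paths:
  Match 1 -- 5
  Match 2 -- 6
  Match 3 -- 7
  No augmenting path remains.

Step 3: Verify this is maximum:
  Matching size 3 = min(|L|, |R|) = min(4, 3), which is an upper bound, so this matching is maximum.

Maximum matching: {(1,5), (2,6), (3,7)}
Size: 3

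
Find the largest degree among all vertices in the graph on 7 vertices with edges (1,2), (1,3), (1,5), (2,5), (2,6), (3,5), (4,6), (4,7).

Step 1: Count edges incident to each vertex:
  deg(1) = 3 (neighbors: 2, 3, 5)
  deg(2) = 3 (neighbors: 1, 5, 6)
  deg(3) = 2 (neighbors: 1, 5)
  deg(4) = 2 (neighbors: 6, 7)
  deg(5) = 3 (neighbors: 1, 2, 3)
  deg(6) = 2 (neighbors: 2, 4)
  deg(7) = 1 (neighbors: 4)

Step 2: Find maximum:
  max(3, 3, 2, 2, 3, 2, 1) = 3 (vertex 1)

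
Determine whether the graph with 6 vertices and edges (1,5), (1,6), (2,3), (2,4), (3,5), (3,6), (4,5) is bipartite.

Step 1: Attempt 2-coloring using BFS:
  Start at vertex 1, assign color 0
  Color vertex 5 with color 1 (neighbor of 1)
  Color vertex 6 with color 1 (neighbor of 1)
  Color vertex 3 with color 0 (neighbor of 5)
  Color vertex 4 with color 0 (neighbor of 5)
  Color vertex 2 with color 1 (neighbor of 3)

Step 2: 2-coloring succeeded. No conflicts found.
  Set A (color 0): {1, 3, 4}
  Set B (color 1): {2, 5, 6}

The graph is bipartite with partition {1, 3, 4}, {2, 5, 6}.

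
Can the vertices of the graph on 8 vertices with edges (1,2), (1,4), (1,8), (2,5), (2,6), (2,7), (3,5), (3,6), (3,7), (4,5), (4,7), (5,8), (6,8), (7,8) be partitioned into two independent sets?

Step 1: Attempt 2-coloring using BFS:
  Start at vertex 1, assign color 0
  Color vertex 2 with color 1 (neighbor of 1)
  Color vertex 4 with color 1 (neighbor of 1)
  Color vertex 8 with color 1 (neighbor of 1)
  Color vertex 5 with color 0 (neighbor of 2)
  Color vertex 6 with color 0 (neighbor of 2)
  Color vertex 7 with color 0 (neighbor of 2)
  Color vertex 3 with color 1 (neighbor of 5)

Step 2: 2-coloring succeeded. No conflicts found.
  Set A (color 0): {1, 5, 6, 7}
  Set B (color 1): {2, 3, 4, 8}

The graph is bipartite with partition {1, 5, 6, 7}, {2, 3, 4, 8}.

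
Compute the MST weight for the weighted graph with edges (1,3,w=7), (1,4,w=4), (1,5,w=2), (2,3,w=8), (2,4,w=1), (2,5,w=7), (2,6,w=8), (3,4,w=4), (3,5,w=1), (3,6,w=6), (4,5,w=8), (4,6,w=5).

Apply Kruskal's algorithm (sort edges by weight, add if no cycle):

Sorted edges by weight:
  (2,4) w=1
  (3,5) w=1
  (1,5) w=2
  (1,4) w=4
  (3,4) w=4
  (4,6) w=5
  (3,6) w=6
  (1,3) w=7
  (2,5) w=7
  (2,3) w=8
  (2,6) w=8
  (4,5) w=8

Add edge (2,4) w=1 -- no cycle. Running total: 1
Add edge (3,5) w=1 -- no cycle. Running total: 2
Add edge (1,5) w=2 -- no cycle. Running total: 4
Add edge (1,4) w=4 -- no cycle. Running total: 8
Skip edge (3,4) w=4 -- would create cycle
Add edge (4,6) w=5 -- no cycle. Running total: 13

MST edges: (2,4,w=1), (3,5,w=1), (1,5,w=2), (1,4,w=4), (4,6,w=5)
Total MST weight: 1 + 1 + 2 + 4 + 5 = 13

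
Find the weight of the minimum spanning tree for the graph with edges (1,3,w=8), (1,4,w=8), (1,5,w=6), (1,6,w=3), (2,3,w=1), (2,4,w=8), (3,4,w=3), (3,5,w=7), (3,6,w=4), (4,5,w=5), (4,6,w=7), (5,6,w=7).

Apply Kruskal's algorithm (sort edges by weight, add if no cycle):

Sorted edges by weight:
  (2,3) w=1
  (1,6) w=3
  (3,4) w=3
  (3,6) w=4
  (4,5) w=5
  (1,5) w=6
  (3,5) w=7
  (4,6) w=7
  (5,6) w=7
  (1,4) w=8
  (1,3) w=8
  (2,4) w=8

Add edge (2,3) w=1 -- no cycle. Running total: 1
Add edge (1,6) w=3 -- no cycle. Running total: 4
Add edge (3,4) w=3 -- no cycle. Running total: 7
Add edge (3,6) w=4 -- no cycle. Running total: 11
Add edge (4,5) w=5 -- no cycle. Running total: 16

MST edges: (2,3,w=1), (1,6,w=3), (3,4,w=3), (3,6,w=4), (4,5,w=5)
Total MST weight: 1 + 3 + 3 + 4 + 5 = 16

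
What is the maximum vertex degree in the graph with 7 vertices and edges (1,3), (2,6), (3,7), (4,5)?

Step 1: Count edges incident to each vertex:
  deg(1) = 1 (neighbors: 3)
  deg(2) = 1 (neighbors: 6)
  deg(3) = 2 (neighbors: 1, 7)
  deg(4) = 1 (neighbors: 5)
  deg(5) = 1 (neighbors: 4)
  deg(6) = 1 (neighbors: 2)
  deg(7) = 1 (neighbors: 3)

Step 2: Find maximum:
  max(1, 1, 2, 1, 1, 1, 1) = 2 (vertex 3)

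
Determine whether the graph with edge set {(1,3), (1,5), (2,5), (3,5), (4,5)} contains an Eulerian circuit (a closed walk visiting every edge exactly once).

Step 1: Find the degree of each vertex:
  deg(1) = 2
  deg(2) = 1
  deg(3) = 2
  deg(4) = 1
  deg(5) = 4

Step 2: Count vertices with odd degree:
  Odd-degree vertices: 2, 4 (2 total)

Step 3: Apply Euler's theorem:
  - Eulerian circuit exists iff graph is connected and all vertices have even degree
  - Eulerian path exists iff graph is connected and has 0 or 2 odd-degree vertices

Graph is connected with exactly 2 odd-degree vertices (2, 4).
Eulerian path exists (starting and ending at the odd-degree vertices), but no Eulerian circuit.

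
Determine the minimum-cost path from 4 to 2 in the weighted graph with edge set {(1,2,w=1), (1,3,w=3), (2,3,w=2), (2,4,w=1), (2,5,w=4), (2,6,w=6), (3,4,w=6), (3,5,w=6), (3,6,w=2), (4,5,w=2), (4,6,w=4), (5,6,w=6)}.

Step 1: Build adjacency list with weights:
  1: 2(w=1), 3(w=3)
  2: 1(w=1), 3(w=2), 4(w=1), 5(w=4), 6(w=6)
  3: 1(w=3), 2(w=2), 4(w=6), 5(w=6), 6(w=2)
  4: 2(w=1), 3(w=6), 5(w=2), 6(w=4)
  5: 2(w=4), 3(w=6), 4(w=2), 6(w=6)
  6: 2(w=6), 3(w=2), 4(w=4), 5(w=6)

Step 2: Apply Dijkstra's algorithm from vertex 4:
  Visit vertex 4 (distance=0)
    Update dist[2] = 1
    Update dist[3] = 6
    Update dist[5] = 2
    Update dist[6] = 4
  Visit vertex 2 (distance=1)
    Update dist[1] = 2
    Update dist[3] = 3

Step 3: Shortest path: 4 -> 2
Total weight: 1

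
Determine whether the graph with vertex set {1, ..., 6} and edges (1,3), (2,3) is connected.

Step 1: Build adjacency list from edges:
  1: 3
  2: 3
  3: 1, 2
  4: (none)
  5: (none)
  6: (none)

Step 2: Run BFS/DFS from vertex 1:
  Visited: {1, 3, 2}
  Reached 3 of 6 vertices

Step 3: Only 3 of 6 vertices reached. Graph is disconnected.
Connected components: {1, 2, 3}, {4}, {5}, {6}
Answer: No, the graph is not connected (4 components).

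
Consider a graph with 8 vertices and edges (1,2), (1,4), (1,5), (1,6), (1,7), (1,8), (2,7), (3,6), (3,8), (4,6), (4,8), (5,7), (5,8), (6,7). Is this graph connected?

Step 1: Build adjacency list from edges:
  1: 2, 4, 5, 6, 7, 8
  2: 1, 7
  3: 6, 8
  4: 1, 6, 8
  5: 1, 7, 8
  6: 1, 3, 4, 7
  7: 1, 2, 5, 6
  8: 1, 3, 4, 5

Step 2: Run BFS/DFS from vertex 1:
  Visited: {1, 2, 4, 5, 6, 7, 8, 3}
  Reached 8 of 8 vertices

Step 3: All 8 vertices reached from vertex 1, so the graph is connected.
Answer: Yes, the graph is connected.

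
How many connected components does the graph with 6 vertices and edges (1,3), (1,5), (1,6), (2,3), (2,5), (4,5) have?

Step 1: Build adjacency list from edges:
  1: 3, 5, 6
  2: 3, 5
  3: 1, 2
  4: 5
  5: 1, 2, 4
  6: 1

Step 2: Run BFS/DFS from vertex 1:
  Visited: {1, 3, 5, 6, 2, 4}
  Reached 6 of 6 vertices

Step 3: All 6 vertices reached from vertex 1, so the graph is connected.
Number of connected components: 1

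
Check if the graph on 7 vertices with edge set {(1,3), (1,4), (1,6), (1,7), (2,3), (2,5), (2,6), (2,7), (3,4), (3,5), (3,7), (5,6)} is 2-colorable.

Step 1: Attempt 2-coloring using BFS:
  Start at vertex 1, assign color 0
  Color vertex 3 with color 1 (neighbor of 1)
  Color vertex 4 with color 1 (neighbor of 1)
  Color vertex 6 with color 1 (neighbor of 1)
  Color vertex 7 with color 1 (neighbor of 1)
  Color vertex 2 with color 0 (neighbor of 3)

Step 2: Conflict found! Vertices 3 and 4 are adjacent but have the same color.
This means the graph contains an odd cycle.

The graph is NOT bipartite.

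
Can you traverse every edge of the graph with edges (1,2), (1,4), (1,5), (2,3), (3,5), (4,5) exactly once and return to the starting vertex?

Step 1: Find the degree of each vertex:
  deg(1) = 3
  deg(2) = 2
  deg(3) = 2
  deg(4) = 2
  deg(5) = 3

Step 2: Count vertices with odd degree:
  Odd-degree vertices: 1, 5 (2 total)

Step 3: Apply Euler's theorem:
  - Eulerian circuit exists iff graph is connected and all vertices have even degree
  - Eulerian path exists iff graph is connected and has 0 or 2 odd-degree vertices

Graph is connected with exactly 2 odd-degree vertices (1, 5).
Eulerian path exists (starting and ending at the odd-degree vertices), but no Eulerian circuit.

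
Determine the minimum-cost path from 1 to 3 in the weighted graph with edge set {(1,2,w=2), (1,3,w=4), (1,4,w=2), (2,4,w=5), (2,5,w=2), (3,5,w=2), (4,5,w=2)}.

Step 1: Build adjacency list with weights:
  1: 2(w=2), 3(w=4), 4(w=2)
  2: 1(w=2), 4(w=5), 5(w=2)
  3: 1(w=4), 5(w=2)
  4: 1(w=2), 2(w=5), 5(w=2)
  5: 2(w=2), 3(w=2), 4(w=2)

Step 2: Apply Dijkstra's algorithm from vertex 1:
  Visit vertex 1 (distance=0)
    Update dist[2] = 2
    Update dist[3] = 4
    Update dist[4] = 2
  Visit vertex 2 (distance=2)
    Update dist[5] = 4
  Visit vertex 4 (distance=2)
  Visit vertex 3 (distance=4)

Step 3: Shortest path: 1 -> 3
Total weight: 4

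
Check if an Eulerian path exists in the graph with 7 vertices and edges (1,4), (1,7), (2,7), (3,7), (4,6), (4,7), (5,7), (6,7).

Step 1: Find the degree of each vertex:
  deg(1) = 2
  deg(2) = 1
  deg(3) = 1
  deg(4) = 3
  deg(5) = 1
  deg(6) = 2
  deg(7) = 6

Step 2: Count vertices with odd degree:
  Odd-degree vertices: 2, 3, 4, 5 (4 total)

Step 3: Apply Euler's theorem:
  - Eulerian circuit exists iff graph is connected and all vertices have even degree
  - Eulerian path exists iff graph is connected and has 0 or 2 odd-degree vertices

Graph has 4 odd-degree vertices (need 0 or 2).
Neither Eulerian path nor Eulerian circuit exists.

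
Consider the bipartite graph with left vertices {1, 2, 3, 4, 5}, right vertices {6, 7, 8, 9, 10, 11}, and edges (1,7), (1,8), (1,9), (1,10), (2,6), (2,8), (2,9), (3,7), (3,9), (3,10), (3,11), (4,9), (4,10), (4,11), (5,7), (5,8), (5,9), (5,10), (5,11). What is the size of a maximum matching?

Step 1: List the neighbors of each left vertex:
  1: 7, 8, 9, 10
  2: 6, 8, 9
  3: 7, 9, 10, 11
  4: 9, 10, 11
  5: 7, 8, 9, 10, 11

Step 2: Greedily match left vertices, then look for augmenting paths:
  Match 1 -- 7
  Match 2 -- 6
  Match 3 -- 9
  Match 4 -- 10
  Match 5 -- 8
  No augmenting path remains.

Step 3: Verify this is maximum:
  Matching size 5 = min(|L|, |R|) = min(5, 6), which is an upper bound, so this matching is maximum.

Maximum matching: {(1,7), (2,6), (3,9), (4,10), (5,8)}
Size: 5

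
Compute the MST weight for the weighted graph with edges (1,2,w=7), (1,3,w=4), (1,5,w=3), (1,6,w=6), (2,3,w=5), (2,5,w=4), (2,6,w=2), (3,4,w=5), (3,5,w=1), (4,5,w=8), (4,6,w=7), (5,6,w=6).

Apply Kruskal's algorithm (sort edges by weight, add if no cycle):

Sorted edges by weight:
  (3,5) w=1
  (2,6) w=2
  (1,5) w=3
  (1,3) w=4
  (2,5) w=4
  (2,3) w=5
  (3,4) w=5
  (1,6) w=6
  (5,6) w=6
  (1,2) w=7
  (4,6) w=7
  (4,5) w=8

Add edge (3,5) w=1 -- no cycle. Running total: 1
Add edge (2,6) w=2 -- no cycle. Running total: 3
Add edge (1,5) w=3 -- no cycle. Running total: 6
Skip edge (1,3) w=4 -- would create cycle
Add edge (2,5) w=4 -- no cycle. Running total: 10
Skip edge (2,3) w=5 -- would create cycle
Add edge (3,4) w=5 -- no cycle. Running total: 15

MST edges: (3,5,w=1), (2,6,w=2), (1,5,w=3), (2,5,w=4), (3,4,w=5)
Total MST weight: 1 + 2 + 3 + 4 + 5 = 15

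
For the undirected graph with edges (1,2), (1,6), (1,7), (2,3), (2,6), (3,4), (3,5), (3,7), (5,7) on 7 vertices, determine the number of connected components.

Step 1: Build adjacency list from edges:
  1: 2, 6, 7
  2: 1, 3, 6
  3: 2, 4, 5, 7
  4: 3
  5: 3, 7
  6: 1, 2
  7: 1, 3, 5

Step 2: Run BFS/DFS from vertex 1:
  Visited: {1, 2, 6, 7, 3, 5, 4}
  Reached 7 of 7 vertices

Step 3: All 7 vertices reached from vertex 1, so the graph is connected.
Number of connected components: 1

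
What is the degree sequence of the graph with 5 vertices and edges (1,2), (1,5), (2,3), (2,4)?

Step 1: Count edges incident to each vertex:
  deg(1) = 2 (neighbors: 2, 5)
  deg(2) = 3 (neighbors: 1, 3, 4)
  deg(3) = 1 (neighbors: 2)
  deg(4) = 1 (neighbors: 2)
  deg(5) = 1 (neighbors: 1)

Step 2: Sort degrees in non-increasing order:
  Degrees: [2, 3, 1, 1, 1] -> sorted: [3, 2, 1, 1, 1]

Degree sequence: [3, 2, 1, 1, 1]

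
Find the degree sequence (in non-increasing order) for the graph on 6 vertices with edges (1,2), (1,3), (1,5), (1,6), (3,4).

Step 1: Count edges incident to each vertex:
  deg(1) = 4 (neighbors: 2, 3, 5, 6)
  deg(2) = 1 (neighbors: 1)
  deg(3) = 2 (neighbors: 1, 4)
  deg(4) = 1 (neighbors: 3)
  deg(5) = 1 (neighbors: 1)
  deg(6) = 1 (neighbors: 1)

Step 2: Sort degrees in non-increasing order:
  Degrees: [4, 1, 2, 1, 1, 1] -> sorted: [4, 2, 1, 1, 1, 1]

Degree sequence: [4, 2, 1, 1, 1, 1]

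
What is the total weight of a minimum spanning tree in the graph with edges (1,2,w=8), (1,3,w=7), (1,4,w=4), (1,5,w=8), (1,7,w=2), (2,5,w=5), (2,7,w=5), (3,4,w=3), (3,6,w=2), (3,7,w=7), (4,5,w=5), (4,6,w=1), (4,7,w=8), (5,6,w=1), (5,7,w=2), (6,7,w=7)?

Apply Kruskal's algorithm (sort edges by weight, add if no cycle):

Sorted edges by weight:
  (4,6) w=1
  (5,6) w=1
  (1,7) w=2
  (3,6) w=2
  (5,7) w=2
  (3,4) w=3
  (1,4) w=4
  (2,5) w=5
  (2,7) w=5
  (4,5) w=5
  (1,3) w=7
  (3,7) w=7
  (6,7) w=7
  (1,2) w=8
  (1,5) w=8
  (4,7) w=8

Add edge (4,6) w=1 -- no cycle. Running total: 1
Add edge (5,6) w=1 -- no cycle. Running total: 2
Add edge (1,7) w=2 -- no cycle. Running total: 4
Add edge (3,6) w=2 -- no cycle. Running total: 6
Add edge (5,7) w=2 -- no cycle. Running total: 8
Skip edge (3,4) w=3 -- would create cycle
Skip edge (1,4) w=4 -- would create cycle
Add edge (2,5) w=5 -- no cycle. Running total: 13

MST edges: (4,6,w=1), (5,6,w=1), (1,7,w=2), (3,6,w=2), (5,7,w=2), (2,5,w=5)
Total MST weight: 1 + 1 + 2 + 2 + 2 + 5 = 13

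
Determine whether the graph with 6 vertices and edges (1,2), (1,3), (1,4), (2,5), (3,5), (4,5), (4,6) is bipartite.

Step 1: Attempt 2-coloring using BFS:
  Start at vertex 1, assign color 0
  Color vertex 2 with color 1 (neighbor of 1)
  Color vertex 3 with color 1 (neighbor of 1)
  Color vertex 4 with color 1 (neighbor of 1)
  Color vertex 5 with color 0 (neighbor of 2)
  Color vertex 6 with color 0 (neighbor of 4)

Step 2: 2-coloring succeeded. No conflicts found.
  Set A (color 0): {1, 5, 6}
  Set B (color 1): {2, 3, 4}

The graph is bipartite with partition {1, 5, 6}, {2, 3, 4}.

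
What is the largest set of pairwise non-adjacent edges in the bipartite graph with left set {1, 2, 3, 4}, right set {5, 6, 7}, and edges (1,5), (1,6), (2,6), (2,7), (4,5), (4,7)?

Step 1: List the neighbors of each left vertex:
  1: 5, 6
  2: 6, 7
  3: (none)
  4: 5, 7

Step 2: Greedily match left vertices, then look for augmenting paths:
  Match 1 -- 5
  Match 2 -- 6
  Match 4 -- 7
  No augmenting path remains.

Step 3: Verify this is maximum:
  Matching size 3 = min(|L|, |R|) = min(4, 3), which is an upper bound, so this matching is maximum.

Maximum matching: {(1,5), (2,6), (4,7)}
Size: 3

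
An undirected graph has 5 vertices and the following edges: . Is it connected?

Step 1: Build adjacency list from edges:
  1: (none)
  2: (none)
  3: (none)
  4: (none)
  5: (none)

Step 2: Run BFS/DFS from vertex 1:
  Visited: {1}
  Reached 1 of 5 vertices

Step 3: Only 1 of 5 vertices reached. Graph is disconnected.
Connected components: {1}, {2}, {3}, {4}, {5}
Answer: No, the graph is not connected (5 components).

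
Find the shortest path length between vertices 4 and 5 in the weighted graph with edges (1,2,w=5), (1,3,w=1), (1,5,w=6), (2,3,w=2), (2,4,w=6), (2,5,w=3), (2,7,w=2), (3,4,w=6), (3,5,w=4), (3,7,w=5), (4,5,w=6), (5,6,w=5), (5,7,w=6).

Step 1: Build adjacency list with weights:
  1: 2(w=5), 3(w=1), 5(w=6)
  2: 1(w=5), 3(w=2), 4(w=6), 5(w=3), 7(w=2)
  3: 1(w=1), 2(w=2), 4(w=6), 5(w=4), 7(w=5)
  4: 2(w=6), 3(w=6), 5(w=6)
  5: 1(w=6), 2(w=3), 3(w=4), 4(w=6), 6(w=5), 7(w=6)
  6: 5(w=5)
  7: 2(w=2), 3(w=5), 5(w=6)

Step 2: Apply Dijkstra's algorithm from vertex 4:
  Visit vertex 4 (distance=0)
    Update dist[2] = 6
    Update dist[3] = 6
    Update dist[5] = 6
  Visit vertex 2 (distance=6)
    Update dist[1] = 11
    Update dist[7] = 8
  Visit vertex 3 (distance=6)
    Update dist[1] = 7
  Visit vertex 5 (distance=6)
    Update dist[6] = 11

Step 3: Shortest path: 4 -> 5
Total weight: 6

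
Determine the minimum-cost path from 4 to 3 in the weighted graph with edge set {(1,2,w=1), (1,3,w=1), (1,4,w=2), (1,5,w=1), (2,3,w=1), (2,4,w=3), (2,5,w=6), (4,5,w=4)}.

Step 1: Build adjacency list with weights:
  1: 2(w=1), 3(w=1), 4(w=2), 5(w=1)
  2: 1(w=1), 3(w=1), 4(w=3), 5(w=6)
  3: 1(w=1), 2(w=1)
  4: 1(w=2), 2(w=3), 5(w=4)
  5: 1(w=1), 2(w=6), 4(w=4)

Step 2: Apply Dijkstra's algorithm from vertex 4:
  Visit vertex 4 (distance=0)
    Update dist[1] = 2
    Update dist[2] = 3
    Update dist[5] = 4
  Visit vertex 1 (distance=2)
    Update dist[3] = 3
    Update dist[5] = 3
  Visit vertex 2 (distance=3)
  Visit vertex 3 (distance=3)

Step 3: Shortest path: 4 -> 1 -> 3
Total weight: 2 + 1 = 3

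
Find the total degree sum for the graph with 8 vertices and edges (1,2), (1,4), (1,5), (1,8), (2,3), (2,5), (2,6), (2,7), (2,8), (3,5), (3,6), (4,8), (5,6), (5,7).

Step 1: Count edges incident to each vertex:
  deg(1) = 4 (neighbors: 2, 4, 5, 8)
  deg(2) = 6 (neighbors: 1, 3, 5, 6, 7, 8)
  deg(3) = 3 (neighbors: 2, 5, 6)
  deg(4) = 2 (neighbors: 1, 8)
  deg(5) = 5 (neighbors: 1, 2, 3, 6, 7)
  deg(6) = 3 (neighbors: 2, 3, 5)
  deg(7) = 2 (neighbors: 2, 5)
  deg(8) = 3 (neighbors: 1, 2, 4)

Step 2: Sum all degrees:
  4 + 6 + 3 + 2 + 5 + 3 + 2 + 3 = 28

Verification: sum of degrees = 2 * |E| = 2 * 14 = 28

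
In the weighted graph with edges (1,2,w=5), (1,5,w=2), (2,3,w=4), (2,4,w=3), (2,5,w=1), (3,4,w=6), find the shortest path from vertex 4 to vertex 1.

Step 1: Build adjacency list with weights:
  1: 2(w=5), 5(w=2)
  2: 1(w=5), 3(w=4), 4(w=3), 5(w=1)
  3: 2(w=4), 4(w=6)
  4: 2(w=3), 3(w=6)
  5: 1(w=2), 2(w=1)

Step 2: Apply Dijkstra's algorithm from vertex 4:
  Visit vertex 4 (distance=0)
    Update dist[2] = 3
    Update dist[3] = 6
  Visit vertex 2 (distance=3)
    Update dist[1] = 8
    Update dist[5] = 4
  Visit vertex 5 (distance=4)
    Update dist[1] = 6
  Visit vertex 1 (distance=6)

Step 3: Shortest path: 4 -> 2 -> 5 -> 1
Total weight: 3 + 1 + 2 = 6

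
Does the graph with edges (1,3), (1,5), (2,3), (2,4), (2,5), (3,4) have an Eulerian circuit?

Step 1: Find the degree of each vertex:
  deg(1) = 2
  deg(2) = 3
  deg(3) = 3
  deg(4) = 2
  deg(5) = 2

Step 2: Count vertices with odd degree:
  Odd-degree vertices: 2, 3 (2 total)

Step 3: Apply Euler's theorem:
  - Eulerian circuit exists iff graph is connected and all vertices have even degree
  - Eulerian path exists iff graph is connected and has 0 or 2 odd-degree vertices

Graph is connected with exactly 2 odd-degree vertices (2, 3).
Eulerian path exists (starting and ending at the odd-degree vertices), but no Eulerian circuit.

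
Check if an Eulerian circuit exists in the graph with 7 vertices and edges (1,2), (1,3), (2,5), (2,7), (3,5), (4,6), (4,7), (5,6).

Step 1: Find the degree of each vertex:
  deg(1) = 2
  deg(2) = 3
  deg(3) = 2
  deg(4) = 2
  deg(5) = 3
  deg(6) = 2
  deg(7) = 2

Step 2: Count vertices with odd degree:
  Odd-degree vertices: 2, 5 (2 total)

Step 3: Apply Euler's theorem:
  - Eulerian circuit exists iff graph is connected and all vertices have even degree
  - Eulerian path exists iff graph is connected and has 0 or 2 odd-degree vertices

Graph is connected with exactly 2 odd-degree vertices (2, 5).
Eulerian path exists (starting and ending at the odd-degree vertices), but no Eulerian circuit.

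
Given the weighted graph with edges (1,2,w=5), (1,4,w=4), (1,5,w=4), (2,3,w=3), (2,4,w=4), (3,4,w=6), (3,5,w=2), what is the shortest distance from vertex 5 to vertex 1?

Step 1: Build adjacency list with weights:
  1: 2(w=5), 4(w=4), 5(w=4)
  2: 1(w=5), 3(w=3), 4(w=4)
  3: 2(w=3), 4(w=6), 5(w=2)
  4: 1(w=4), 2(w=4), 3(w=6)
  5: 1(w=4), 3(w=2)

Step 2: Apply Dijkstra's algorithm from vertex 5:
  Visit vertex 5 (distance=0)
    Update dist[1] = 4
    Update dist[3] = 2
  Visit vertex 3 (distance=2)
    Update dist[2] = 5
    Update dist[4] = 8
  Visit vertex 1 (distance=4)

Step 3: Shortest path: 5 -> 1
Total weight: 4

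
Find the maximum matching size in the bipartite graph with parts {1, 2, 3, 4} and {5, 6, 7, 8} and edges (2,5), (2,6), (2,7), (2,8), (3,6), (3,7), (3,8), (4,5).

Step 1: List the neighbors of each left vertex:
  1: (none)
  2: 5, 6, 7, 8
  3: 6, 7, 8
  4: 5

Step 2: Greedily match left vertices, then look for augmenting paths:
  Match 2 -- 7
  Match 3 -- 6
  Match 4 -- 5
  No augmenting path remains.

Step 3: Verify this is maximum:
  Matching has size 3. The vertex set {2, 3, 4} covers every edge and has size 3; any matching has at most one edge per cover vertex, so 3 is maximum (König's theorem).

Maximum matching: {(2,7), (3,6), (4,5)}
Size: 3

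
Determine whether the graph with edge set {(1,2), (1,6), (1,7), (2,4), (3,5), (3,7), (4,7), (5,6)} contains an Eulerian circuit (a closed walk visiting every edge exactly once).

Step 1: Find the degree of each vertex:
  deg(1) = 3
  deg(2) = 2
  deg(3) = 2
  deg(4) = 2
  deg(5) = 2
  deg(6) = 2
  deg(7) = 3

Step 2: Count vertices with odd degree:
  Odd-degree vertices: 1, 7 (2 total)

Step 3: Apply Euler's theorem:
  - Eulerian circuit exists iff graph is connected and all vertices have even degree
  - Eulerian path exists iff graph is connected and has 0 or 2 odd-degree vertices

Graph is connected with exactly 2 odd-degree vertices (1, 7).
Eulerian path exists (starting and ending at the odd-degree vertices), but no Eulerian circuit.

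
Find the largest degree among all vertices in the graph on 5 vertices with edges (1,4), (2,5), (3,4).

Step 1: Count edges incident to each vertex:
  deg(1) = 1 (neighbors: 4)
  deg(2) = 1 (neighbors: 5)
  deg(3) = 1 (neighbors: 4)
  deg(4) = 2 (neighbors: 1, 3)
  deg(5) = 1 (neighbors: 2)

Step 2: Find maximum:
  max(1, 1, 1, 2, 1) = 2 (vertex 4)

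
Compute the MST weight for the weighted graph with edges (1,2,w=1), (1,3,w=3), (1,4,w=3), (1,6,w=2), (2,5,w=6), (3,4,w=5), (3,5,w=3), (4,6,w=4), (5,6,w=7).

Apply Kruskal's algorithm (sort edges by weight, add if no cycle):

Sorted edges by weight:
  (1,2) w=1
  (1,6) w=2
  (1,3) w=3
  (1,4) w=3
  (3,5) w=3
  (4,6) w=4
  (3,4) w=5
  (2,5) w=6
  (5,6) w=7

Add edge (1,2) w=1 -- no cycle. Running total: 1
Add edge (1,6) w=2 -- no cycle. Running total: 3
Add edge (1,3) w=3 -- no cycle. Running total: 6
Add edge (1,4) w=3 -- no cycle. Running total: 9
Add edge (3,5) w=3 -- no cycle. Running total: 12

MST edges: (1,2,w=1), (1,6,w=2), (1,3,w=3), (1,4,w=3), (3,5,w=3)
Total MST weight: 1 + 2 + 3 + 3 + 3 = 12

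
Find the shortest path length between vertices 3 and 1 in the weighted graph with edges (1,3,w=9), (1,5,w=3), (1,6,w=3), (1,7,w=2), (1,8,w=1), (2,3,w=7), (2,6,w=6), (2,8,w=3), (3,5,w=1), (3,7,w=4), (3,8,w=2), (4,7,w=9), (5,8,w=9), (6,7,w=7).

Step 1: Build adjacency list with weights:
  1: 3(w=9), 5(w=3), 6(w=3), 7(w=2), 8(w=1)
  2: 3(w=7), 6(w=6), 8(w=3)
  3: 1(w=9), 2(w=7), 5(w=1), 7(w=4), 8(w=2)
  4: 7(w=9)
  5: 1(w=3), 3(w=1), 8(w=9)
  6: 1(w=3), 2(w=6), 7(w=7)
  7: 1(w=2), 3(w=4), 4(w=9), 6(w=7)
  8: 1(w=1), 2(w=3), 3(w=2), 5(w=9)

Step 2: Apply Dijkstra's algorithm from vertex 3:
  Visit vertex 3 (distance=0)
    Update dist[1] = 9
    Update dist[2] = 7
    Update dist[5] = 1
    Update dist[7] = 4
    Update dist[8] = 2
  Visit vertex 5 (distance=1)
    Update dist[1] = 4
  Visit vertex 8 (distance=2)
    Update dist[1] = 3
    Update dist[2] = 5
  Visit vertex 1 (distance=3)
    Update dist[6] = 6

Step 3: Shortest path: 3 -> 8 -> 1
Total weight: 2 + 1 = 3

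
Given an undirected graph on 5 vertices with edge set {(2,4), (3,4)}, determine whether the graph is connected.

Step 1: Build adjacency list from edges:
  1: (none)
  2: 4
  3: 4
  4: 2, 3
  5: (none)

Step 2: Run BFS/DFS from vertex 1:
  Visited: {1}
  Reached 1 of 5 vertices

Step 3: Only 1 of 5 vertices reached. Graph is disconnected.
Connected components: {1}, {2, 3, 4}, {5}
Answer: No, the graph is not connected (3 components).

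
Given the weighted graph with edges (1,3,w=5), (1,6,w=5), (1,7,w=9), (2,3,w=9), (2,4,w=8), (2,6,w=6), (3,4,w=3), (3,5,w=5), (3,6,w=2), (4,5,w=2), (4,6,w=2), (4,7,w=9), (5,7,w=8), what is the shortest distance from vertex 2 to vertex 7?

Step 1: Build adjacency list with weights:
  1: 3(w=5), 6(w=5), 7(w=9)
  2: 3(w=9), 4(w=8), 6(w=6)
  3: 1(w=5), 2(w=9), 4(w=3), 5(w=5), 6(w=2)
  4: 2(w=8), 3(w=3), 5(w=2), 6(w=2), 7(w=9)
  5: 3(w=5), 4(w=2), 7(w=8)
  6: 1(w=5), 2(w=6), 3(w=2), 4(w=2)
  7: 1(w=9), 4(w=9), 5(w=8)

Step 2: Apply Dijkstra's algorithm from vertex 2:
  Visit vertex 2 (distance=0)
    Update dist[3] = 9
    Update dist[4] = 8
    Update dist[6] = 6
  Visit vertex 6 (distance=6)
    Update dist[1] = 11
    Update dist[3] = 8
  Visit vertex 3 (distance=8)
    Update dist[5] = 13
  Visit vertex 4 (distance=8)
    Update dist[5] = 10
    Update dist[7] = 17
  Visit vertex 5 (distance=10)
  Visit vertex 1 (distance=11)
  Visit vertex 7 (distance=17)

Step 3: Shortest path: 2 -> 4 -> 7
Total weight: 8 + 9 = 17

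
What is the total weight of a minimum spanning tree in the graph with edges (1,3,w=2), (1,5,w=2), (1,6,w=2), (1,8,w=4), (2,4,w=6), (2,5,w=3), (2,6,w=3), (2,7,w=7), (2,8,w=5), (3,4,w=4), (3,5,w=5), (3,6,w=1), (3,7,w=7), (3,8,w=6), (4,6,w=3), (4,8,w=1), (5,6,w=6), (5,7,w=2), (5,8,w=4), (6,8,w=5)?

Apply Kruskal's algorithm (sort edges by weight, add if no cycle):

Sorted edges by weight:
  (3,6) w=1
  (4,8) w=1
  (1,5) w=2
  (1,3) w=2
  (1,6) w=2
  (5,7) w=2
  (2,5) w=3
  (2,6) w=3
  (4,6) w=3
  (1,8) w=4
  (3,4) w=4
  (5,8) w=4
  (2,8) w=5
  (3,5) w=5
  (6,8) w=5
  (2,4) w=6
  (3,8) w=6
  (5,6) w=6
  (2,7) w=7
  (3,7) w=7

Add edge (3,6) w=1 -- no cycle. Running total: 1
Add edge (4,8) w=1 -- no cycle. Running total: 2
Add edge (1,5) w=2 -- no cycle. Running total: 4
Add edge (1,3) w=2 -- no cycle. Running total: 6
Skip edge (1,6) w=2 -- would create cycle
Add edge (5,7) w=2 -- no cycle. Running total: 8
Add edge (2,5) w=3 -- no cycle. Running total: 11
Skip edge (2,6) w=3 -- would create cycle
Add edge (4,6) w=3 -- no cycle. Running total: 14

MST edges: (3,6,w=1), (4,8,w=1), (1,5,w=2), (1,3,w=2), (5,7,w=2), (2,5,w=3), (4,6,w=3)
Total MST weight: 1 + 1 + 2 + 2 + 2 + 3 + 3 = 14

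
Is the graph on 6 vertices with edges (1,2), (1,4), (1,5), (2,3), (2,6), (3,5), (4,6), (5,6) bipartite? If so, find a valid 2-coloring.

Step 1: Attempt 2-coloring using BFS:
  Start at vertex 1, assign color 0
  Color vertex 2 with color 1 (neighbor of 1)
  Color vertex 4 with color 1 (neighbor of 1)
  Color vertex 5 with color 1 (neighbor of 1)
  Color vertex 3 with color 0 (neighbor of 2)
  Color vertex 6 with color 0 (neighbor of 2)

Step 2: 2-coloring succeeded. No conflicts found.
  Set A (color 0): {1, 3, 6}
  Set B (color 1): {2, 4, 5}

The graph is bipartite with partition {1, 3, 6}, {2, 4, 5}.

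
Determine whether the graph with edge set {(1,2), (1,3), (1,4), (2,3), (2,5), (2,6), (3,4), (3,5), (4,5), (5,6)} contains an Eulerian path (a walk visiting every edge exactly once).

Step 1: Find the degree of each vertex:
  deg(1) = 3
  deg(2) = 4
  deg(3) = 4
  deg(4) = 3
  deg(5) = 4
  deg(6) = 2

Step 2: Count vertices with odd degree:
  Odd-degree vertices: 1, 4 (2 total)

Step 3: Apply Euler's theorem:
  - Eulerian circuit exists iff graph is connected and all vertices have even degree
  - Eulerian path exists iff graph is connected and has 0 or 2 odd-degree vertices

Graph is connected with exactly 2 odd-degree vertices (1, 4).
Eulerian path exists (starting and ending at the odd-degree vertices), but no Eulerian circuit.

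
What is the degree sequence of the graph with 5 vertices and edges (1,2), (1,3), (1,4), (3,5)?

Step 1: Count edges incident to each vertex:
  deg(1) = 3 (neighbors: 2, 3, 4)
  deg(2) = 1 (neighbors: 1)
  deg(3) = 2 (neighbors: 1, 5)
  deg(4) = 1 (neighbors: 1)
  deg(5) = 1 (neighbors: 3)

Step 2: Sort degrees in non-increasing order:
  Degrees: [3, 1, 2, 1, 1] -> sorted: [3, 2, 1, 1, 1]

Degree sequence: [3, 2, 1, 1, 1]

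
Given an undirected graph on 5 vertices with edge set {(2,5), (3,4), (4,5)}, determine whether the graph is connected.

Step 1: Build adjacency list from edges:
  1: (none)
  2: 5
  3: 4
  4: 3, 5
  5: 2, 4

Step 2: Run BFS/DFS from vertex 1:
  Visited: {1}
  Reached 1 of 5 vertices

Step 3: Only 1 of 5 vertices reached. Graph is disconnected.
Connected components: {1}, {2, 3, 4, 5}
Answer: No, the graph is not connected (2 components).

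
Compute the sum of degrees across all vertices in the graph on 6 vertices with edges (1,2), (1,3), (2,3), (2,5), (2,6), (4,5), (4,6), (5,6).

Step 1: Count edges incident to each vertex:
  deg(1) = 2 (neighbors: 2, 3)
  deg(2) = 4 (neighbors: 1, 3, 5, 6)
  deg(3) = 2 (neighbors: 1, 2)
  deg(4) = 2 (neighbors: 5, 6)
  deg(5) = 3 (neighbors: 2, 4, 6)
  deg(6) = 3 (neighbors: 2, 4, 5)

Step 2: Sum all degrees:
  2 + 4 + 2 + 2 + 3 + 3 = 16

Verification: sum of degrees = 2 * |E| = 2 * 8 = 16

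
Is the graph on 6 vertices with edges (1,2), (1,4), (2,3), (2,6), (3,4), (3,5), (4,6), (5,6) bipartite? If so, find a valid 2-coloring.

Step 1: Attempt 2-coloring using BFS:
  Start at vertex 1, assign color 0
  Color vertex 2 with color 1 (neighbor of 1)
  Color vertex 4 with color 1 (neighbor of 1)
  Color vertex 3 with color 0 (neighbor of 2)
  Color vertex 6 with color 0 (neighbor of 2)
  Color vertex 5 with color 1 (neighbor of 3)

Step 2: 2-coloring succeeded. No conflicts found.
  Set A (color 0): {1, 3, 6}
  Set B (color 1): {2, 4, 5}

The graph is bipartite with partition {1, 3, 6}, {2, 4, 5}.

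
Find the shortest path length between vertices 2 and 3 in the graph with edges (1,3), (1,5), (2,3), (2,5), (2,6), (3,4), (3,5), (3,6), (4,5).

Step 1: Build adjacency list:
  1: 3, 5
  2: 3, 5, 6
  3: 1, 2, 4, 5, 6
  4: 3, 5
  5: 1, 2, 3, 4
  6: 2, 3

Step 2: BFS from vertex 2 to find shortest path to 3:
  vertex 3 reached at distance 1

Step 3: Shortest path: 2 -> 3
Path length: 1 edge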